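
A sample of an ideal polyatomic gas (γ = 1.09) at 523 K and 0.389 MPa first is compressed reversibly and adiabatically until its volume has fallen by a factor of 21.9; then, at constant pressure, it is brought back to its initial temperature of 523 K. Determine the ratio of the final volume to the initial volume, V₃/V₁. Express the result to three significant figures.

V₃/V₁ ≈ 0.0346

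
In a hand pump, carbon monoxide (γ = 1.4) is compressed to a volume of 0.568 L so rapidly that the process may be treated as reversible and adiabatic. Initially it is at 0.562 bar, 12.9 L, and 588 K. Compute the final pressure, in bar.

P₂ ≈ 44.5 bar

Adiabatic: P₁V₁^γ = P₂V₂^γ ⇒ P₂ = P₁ (V₁/V₂)^γ.
P₂ = 0.562 × (12.9/0.568)^(1.4) = 44.51 bar.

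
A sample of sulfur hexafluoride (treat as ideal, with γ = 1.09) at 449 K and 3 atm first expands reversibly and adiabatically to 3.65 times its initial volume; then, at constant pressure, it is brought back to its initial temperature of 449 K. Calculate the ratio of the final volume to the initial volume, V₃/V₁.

Adiabatic step: V₂/V₁ = 3.65; T₂ = T₁·(1/3.65)^(0.09) = 399.6 K.
Isobaric step: V₃/V₂ = T₃/T₂ = 449/399.6.
V₃/V₁ = (V₂/V₁)(V₃/V₂) = 3.65 × (449/399.6) = 4.101.

V₃/V₁ ≈ 4.10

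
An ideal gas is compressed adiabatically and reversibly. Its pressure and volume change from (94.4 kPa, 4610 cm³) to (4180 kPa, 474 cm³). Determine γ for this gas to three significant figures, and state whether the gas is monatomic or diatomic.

γ ≈ 1.67; monatomic

PV^γ = const ⇒ γ = ln(P₂/P₁) / ln(V₁/V₂).
γ = ln(4180/94.4) / ln(4610/474) = 1.666.
γ ≈ 1.67 is close to 5/3, so the gas is monatomic.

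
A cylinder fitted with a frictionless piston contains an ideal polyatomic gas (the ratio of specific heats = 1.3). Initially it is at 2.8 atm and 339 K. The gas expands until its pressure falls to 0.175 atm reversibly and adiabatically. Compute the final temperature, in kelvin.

Along an adiabat T P^((1−γ)/γ) is constant, so T₂ = T₁ (P₂/P₁)^((γ−1)/γ).
T₂ = 339 × (0.175/2.8)^(0.231) = 178.8 K.

T₂ ≈ 179 K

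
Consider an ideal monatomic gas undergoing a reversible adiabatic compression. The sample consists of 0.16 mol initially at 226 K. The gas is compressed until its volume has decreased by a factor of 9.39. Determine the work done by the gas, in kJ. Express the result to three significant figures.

For a reversible adiabat TV^(γ−1) is constant, so T₂ = T₁ (V₁/V₂)^(γ−1).
γ = 5/3 for a monatomic ideal gas, so γ−1 = 2/3.
T₂ = 226 × 9.39^(2/3) = 1006 K.
Q = 0, so ΔU = W_on_gas = nCᵥΔT with Cᵥ = R/(γ−1) = 12.47 J/(mol·K).
ΔU = 0.16 × 12.47 × (1006 − 226) = 1556 J.
Work done by the gas = −ΔU = -1556 J.

W ≈ -1.56 kJ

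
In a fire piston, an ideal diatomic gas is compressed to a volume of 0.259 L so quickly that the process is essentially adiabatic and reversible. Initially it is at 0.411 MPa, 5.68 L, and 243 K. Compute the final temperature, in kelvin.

T₂ ≈ 836 K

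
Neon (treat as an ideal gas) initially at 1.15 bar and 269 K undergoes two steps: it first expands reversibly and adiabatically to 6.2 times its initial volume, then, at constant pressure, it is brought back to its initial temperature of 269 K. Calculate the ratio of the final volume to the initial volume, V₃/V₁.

V₃/V₁ ≈ 20.9

For a monatomic ideal gas γ = 5/3.
Adiabatic step: V₂/V₁ = 6.2; T₂ = T₁·(1/6.2)^(2/3) = 79.71 K.
Isobaric step: V₃/V₂ = T₃/T₂ = 269/79.71.
V₃/V₁ = (V₂/V₁)(V₃/V₂) = 6.2 × (269/79.71) = 20.92.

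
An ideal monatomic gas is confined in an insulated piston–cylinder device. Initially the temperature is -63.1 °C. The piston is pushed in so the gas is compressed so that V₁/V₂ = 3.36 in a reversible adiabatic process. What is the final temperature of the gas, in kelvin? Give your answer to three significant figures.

For a reversible adiabat TV^(γ−1) is constant, so T₂ = T₁ (V₁/V₂)^(γ−1).
For a monatomic ideal gas γ = 5/3, so γ−1 = 2/3.
T₁ = -63.1 °C = 210 K.
T₂ = 210 × 3.36^(2/3) = 471.2 K.

T₂ ≈ 471 K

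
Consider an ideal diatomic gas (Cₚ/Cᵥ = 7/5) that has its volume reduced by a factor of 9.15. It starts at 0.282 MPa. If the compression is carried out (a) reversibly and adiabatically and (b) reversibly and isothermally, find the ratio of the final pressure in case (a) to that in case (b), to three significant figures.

P_adiabatic / P_isothermal ≈ 2.42

Isothermal: P_b = P₁(V₁/V₂) = 0.282×9.15.
Adiabatic: P_a = P₁(V₁/V₂)^γ = 0.282×9.15^(7/5).
P_a/P_b = (V₁/V₂)^(γ−1) = 9.15^(2/5) = 2.424.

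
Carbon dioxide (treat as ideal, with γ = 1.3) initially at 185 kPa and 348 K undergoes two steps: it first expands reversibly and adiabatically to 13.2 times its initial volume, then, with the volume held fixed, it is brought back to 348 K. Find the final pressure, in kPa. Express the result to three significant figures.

Adiabatic step (PV^γ = const): P₂ = 185×(1/13.2)^(1.3) = 6.463 kPa; T₂ = 348×(1/13.2)^(0.3) = 160.5 K.
Isochoric: P₃ = P₂(T₃/T₂) = 6.463 × (348/160.5) = 14.02 kPa.

P₃ ≈ 14.0 kPa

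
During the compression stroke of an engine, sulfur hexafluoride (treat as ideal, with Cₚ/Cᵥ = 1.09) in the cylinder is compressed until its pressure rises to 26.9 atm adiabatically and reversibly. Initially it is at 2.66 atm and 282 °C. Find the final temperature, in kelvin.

Along an adiabat T P^((1−γ)/γ) is constant, so T₂ = T₁ (P₂/P₁)^((γ−1)/γ).
T₁ = 282 °C = 555.1 K.
T₂ = 555.1 × (26.9/2.66)^(0.0826) = 672 K.

T₂ ≈ 672 K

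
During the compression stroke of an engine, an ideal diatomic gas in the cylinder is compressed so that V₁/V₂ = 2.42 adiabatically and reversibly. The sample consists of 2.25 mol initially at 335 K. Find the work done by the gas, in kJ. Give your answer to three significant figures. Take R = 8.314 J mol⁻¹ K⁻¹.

Adiabatic: T₁V₁^(γ−1) = T₂V₂^(γ−1) ⇒ T₂ = T₁ (V₁/V₂)^(γ−1).
γ = 7/5 for a diatomic ideal gas, so γ−1 = 2/5.
T₂ = 335 × 2.42^(2/5) = 477.1 K.
Q = 0, so ΔU = W_on_gas = nCᵥΔT with Cᵥ = R/(γ−1) = 20.79 J/(mol·K).
ΔU = 2.25 × 20.79 × (477.1 − 335) = 6644 J.
Work done by the gas = −ΔU = -6644 J.

W ≈ -6.64 kJ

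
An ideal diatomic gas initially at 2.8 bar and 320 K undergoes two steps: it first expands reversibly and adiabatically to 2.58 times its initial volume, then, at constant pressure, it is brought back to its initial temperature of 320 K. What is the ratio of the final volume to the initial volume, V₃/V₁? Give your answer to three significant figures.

V₃/V₁ ≈ 3.77

For a diatomic ideal gas γ = 7/5.
Adiabatic step: V₂/V₁ = 2.58; T₂ = T₁·(1/2.58)^(2/5) = 219 K.
Isobaric step: V₃/V₂ = T₃/T₂ = 320/219.
V₃/V₁ = (V₂/V₁)(V₃/V₂) = 2.58 × (320/219) = 3.769.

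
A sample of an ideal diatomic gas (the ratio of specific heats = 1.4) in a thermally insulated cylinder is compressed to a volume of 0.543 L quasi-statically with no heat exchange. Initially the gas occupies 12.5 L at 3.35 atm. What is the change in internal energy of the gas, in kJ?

P₂ = P₁(V₁/V₂)^γ = 3.35×(12.5/0.543)^(1.4) = 270.4 atm.
For a reversible adiabat, W_by_gas = (P₁V₁ − P₂V₂)/(γ−1).
W_by = (339400×0.0125 − 2.74×10^7×0.000543) / (0.4) = -26590 J.
Q = 0 ⇒ ΔU = −W_by = 26590 J.

ΔU ≈ 26.6 kJ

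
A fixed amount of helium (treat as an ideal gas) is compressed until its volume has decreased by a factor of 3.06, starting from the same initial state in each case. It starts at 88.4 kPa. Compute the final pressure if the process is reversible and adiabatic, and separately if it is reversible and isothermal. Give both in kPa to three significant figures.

adiabatic: 570 kPa; isothermal: 271 kPa

For a monatomic ideal gas γ = 5/3.
Isothermal: P₂ = P₁(V₁/V₂) = 88.4×3.06 = 270.5 kPa.
Adiabatic: P₂ = P₁(V₁/V₂)^γ = 88.4×3.06^(5/3) = 570.1 kPa.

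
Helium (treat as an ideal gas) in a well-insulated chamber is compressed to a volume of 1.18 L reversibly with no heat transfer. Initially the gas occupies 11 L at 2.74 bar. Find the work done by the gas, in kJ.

γ = 5/3 for a monatomic ideal gas.
P₂ = P₁(V₁/V₂)^γ = 2.74×(11/1.18)^(5/3) = 113.1 bar.
For a reversible adiabat, W_by_gas = (P₁V₁ − P₂V₂)/(γ−1).
W_by = (274000×0.011 − 1.131×10^7×0.00118) / (2/3) = -15500 J.

W ≈ -15.5 kJ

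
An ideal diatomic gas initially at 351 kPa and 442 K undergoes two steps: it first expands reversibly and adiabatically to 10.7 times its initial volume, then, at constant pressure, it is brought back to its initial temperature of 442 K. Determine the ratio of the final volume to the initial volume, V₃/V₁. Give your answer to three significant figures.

For a diatomic ideal gas γ = 7/5.
Adiabatic step: V₂/V₁ = 10.7; T₂ = T₁·(1/10.7)^(2/5) = 171.3 K.
Isobaric step: V₃/V₂ = T₃/T₂ = 442/171.3.
V₃/V₁ = (V₂/V₁)(V₃/V₂) = 10.7 × (442/171.3) = 27.61.

V₃/V₁ ≈ 27.6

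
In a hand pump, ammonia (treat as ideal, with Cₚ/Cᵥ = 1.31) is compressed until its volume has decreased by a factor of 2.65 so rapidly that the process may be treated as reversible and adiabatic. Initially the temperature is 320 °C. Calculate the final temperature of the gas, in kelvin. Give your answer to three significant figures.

For a reversible adiabat TV^(γ−1) is constant, so T₂ = T₁ (V₁/V₂)^(γ−1).
T₁ = 320 °C = 593.1 K.
T₂ = 593.1 × 2.65^(0.31) = 802.4 K.

T₂ ≈ 802 K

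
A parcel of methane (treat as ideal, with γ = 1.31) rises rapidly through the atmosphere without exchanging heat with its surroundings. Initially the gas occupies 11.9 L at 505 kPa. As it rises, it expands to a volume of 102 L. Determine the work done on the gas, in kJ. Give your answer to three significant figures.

P₂ = P₁(V₁/V₂)^γ = 505×(11.9/102)^(1.31) = 30.27 kPa.
For a reversible adiabat, W_by_gas = (P₁V₁ − P₂V₂)/(γ−1).
W_by = (505000×0.0119 − 30270×0.102) / (0.31) = 9426 J.
W_on_gas = −W_by = -9426 J.

W ≈ -9.43 kJ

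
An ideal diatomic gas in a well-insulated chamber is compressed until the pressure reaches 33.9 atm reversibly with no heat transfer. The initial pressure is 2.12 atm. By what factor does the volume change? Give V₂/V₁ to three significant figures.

V₂/V₁ ≈ 0.138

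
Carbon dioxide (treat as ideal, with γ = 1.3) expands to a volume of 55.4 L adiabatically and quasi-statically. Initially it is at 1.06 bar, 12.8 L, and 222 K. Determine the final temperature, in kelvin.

For a reversible adiabat TV^(γ−1) is constant, so T₂ = T₁ (V₁/V₂)^(γ−1).
T₂ = 222 × (12.8/55.4)^(0.3) = 143 K.

T₂ ≈ 143 K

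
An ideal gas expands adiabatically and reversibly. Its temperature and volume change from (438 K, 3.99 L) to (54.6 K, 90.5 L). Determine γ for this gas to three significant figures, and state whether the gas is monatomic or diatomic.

γ ≈ 1.67; monatomic

TV^(γ−1) = const ⇒ γ − 1 = ln(T₂/T₁) / ln(V₁/V₂).
γ = 1 + ln(54.6/438) / ln(3.99/90.5) = 1.667.
γ ≈ 1.67 is close to 5/3, so the gas is monatomic.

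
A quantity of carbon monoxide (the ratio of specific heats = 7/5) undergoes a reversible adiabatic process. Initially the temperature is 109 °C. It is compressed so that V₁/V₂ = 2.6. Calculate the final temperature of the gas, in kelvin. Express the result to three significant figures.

T₂ ≈ 560 K

Adiabatic: T₁V₁^(γ−1) = T₂V₂^(γ−1) ⇒ T₂ = T₁ (V₁/V₂)^(γ−1).
T₁ = 109 °C = 382.1 K.
T₂ = 382.1 × 2.6^(2/5) = 560 K.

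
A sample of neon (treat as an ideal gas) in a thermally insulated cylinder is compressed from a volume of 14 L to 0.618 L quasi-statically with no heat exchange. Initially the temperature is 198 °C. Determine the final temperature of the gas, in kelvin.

For a reversible adiabat TV^(γ−1) is constant, so T₂ = T₁ (V₁/V₂)^(γ−1).
For a monatomic ideal gas γ = 5/3, so γ−1 = 2/3.
T₁ = 198 °C = 471.1 K.
T₂ = 471.1 × (14/0.618)^(2/3) = 3772 K.

T₂ ≈ 3770 K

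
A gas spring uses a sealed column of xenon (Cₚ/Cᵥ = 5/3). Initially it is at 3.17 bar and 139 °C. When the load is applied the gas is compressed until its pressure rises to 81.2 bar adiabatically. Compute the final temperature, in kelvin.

T₂ ≈ 1510 K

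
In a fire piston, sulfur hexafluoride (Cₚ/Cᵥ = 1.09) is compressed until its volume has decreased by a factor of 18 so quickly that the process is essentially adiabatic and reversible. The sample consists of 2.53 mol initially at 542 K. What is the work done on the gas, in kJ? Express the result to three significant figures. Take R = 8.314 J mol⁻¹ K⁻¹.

W ≈ 37.6 kJ

Adiabatic: T₁V₁^(γ−1) = T₂V₂^(γ−1) ⇒ T₂ = T₁ (V₁/V₂)^(γ−1).
T₂ = 542 × 18^(0.09) = 703 K.
Q = 0, so ΔU = W_on_gas = nCᵥΔT with Cᵥ = R/(γ−1) = 92.38 J/(mol·K).
ΔU = 2.53 × 92.38 × (703 − 542) = 37640 J.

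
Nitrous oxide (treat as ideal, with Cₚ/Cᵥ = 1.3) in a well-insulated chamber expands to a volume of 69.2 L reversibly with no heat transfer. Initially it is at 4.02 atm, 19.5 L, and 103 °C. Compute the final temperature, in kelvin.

For a reversible adiabat TV^(γ−1) is constant, so T₂ = T₁ (V₁/V₂)^(γ−1).
T₁ = 103 °C = 376.1 K.
T₂ = 376.1 × (19.5/69.2)^(0.3) = 257.2 K.

T₂ ≈ 257 K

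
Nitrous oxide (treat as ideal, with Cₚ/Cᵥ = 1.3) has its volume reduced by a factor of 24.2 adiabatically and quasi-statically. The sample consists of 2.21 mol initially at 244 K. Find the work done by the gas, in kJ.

Adiabatic: T₁V₁^(γ−1) = T₂V₂^(γ−1) ⇒ T₂ = T₁ (V₁/V₂)^(γ−1).
T₂ = 244 × 24.2^(0.3) = 634.7 K.
Q = 0, so ΔU = W_on_gas = nCᵥΔT with Cᵥ = R/(γ−1) = 27.71 J/(mol·K).
ΔU = 2.21 × 27.71 × (634.7 − 244) = 23930 J.
Work done by the gas = −ΔU = -23930 J.

W ≈ -23.9 kJ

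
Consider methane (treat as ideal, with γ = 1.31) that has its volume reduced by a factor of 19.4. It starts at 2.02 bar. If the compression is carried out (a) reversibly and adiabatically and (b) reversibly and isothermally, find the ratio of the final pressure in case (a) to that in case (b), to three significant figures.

Isothermal: P_b = P₁(V₁/V₂) = 2.02×19.4.
Adiabatic: P_a = P₁(V₁/V₂)^γ = 2.02×19.4^(1.31).
P_a/P_b = (V₁/V₂)^(γ−1) = 19.4^(0.31) = 2.507.

P_adiabatic / P_isothermal ≈ 2.51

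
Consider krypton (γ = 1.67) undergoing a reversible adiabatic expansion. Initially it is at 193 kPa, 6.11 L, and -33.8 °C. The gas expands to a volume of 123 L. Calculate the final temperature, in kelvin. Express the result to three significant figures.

T₂ ≈ 32.0 K

For a reversible adiabat TV^(γ−1) is constant, so T₂ = T₁ (V₁/V₂)^(γ−1).
T₁ = -33.8 °C = 239.3 K.
T₂ = 239.3 × (6.11/123)^(0.67) = 32.02 K.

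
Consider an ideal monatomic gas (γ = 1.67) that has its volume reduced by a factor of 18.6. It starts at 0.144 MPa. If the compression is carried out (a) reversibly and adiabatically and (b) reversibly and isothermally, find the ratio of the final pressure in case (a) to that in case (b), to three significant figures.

Isothermal: P_b = P₁(V₁/V₂) = 0.144×18.6.
Adiabatic: P_a = P₁(V₁/V₂)^γ = 0.144×18.6^(1.67).
P_a/P_b = (V₁/V₂)^(γ−1) = 18.6^(0.67) = 7.089.

P_adiabatic / P_isothermal ≈ 7.09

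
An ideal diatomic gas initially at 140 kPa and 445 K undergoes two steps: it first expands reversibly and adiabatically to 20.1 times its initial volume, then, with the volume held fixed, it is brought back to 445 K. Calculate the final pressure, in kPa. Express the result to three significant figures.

P₃ ≈ 6.97 kPa

For a diatomic ideal gas γ = 7/5.
Adiabatic step (PV^γ = const): P₂ = 140×(1/20.1)^(7/5) = 2.097 kPa; T₂ = 445×(1/20.1)^(2/5) = 134 K.
Isochoric: P₃ = P₂(T₃/T₂) = 2.097 × (445/134) = 6.965 kPa.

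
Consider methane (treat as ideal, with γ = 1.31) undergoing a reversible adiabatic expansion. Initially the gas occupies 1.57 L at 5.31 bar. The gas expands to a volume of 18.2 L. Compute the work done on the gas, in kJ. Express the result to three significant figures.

W ≈ -1.43 kJ

P₂ = P₁(V₁/V₂)^γ = 5.31×(1.57/18.2)^(1.31) = 0.2143 bar.
For a reversible adiabat, W_by_gas = (P₁V₁ − P₂V₂)/(γ−1).
W_by = (531000×0.00157 − 21430×0.0182) / (0.31) = 1431 J.
W_on_gas = −W_by = -1431 J.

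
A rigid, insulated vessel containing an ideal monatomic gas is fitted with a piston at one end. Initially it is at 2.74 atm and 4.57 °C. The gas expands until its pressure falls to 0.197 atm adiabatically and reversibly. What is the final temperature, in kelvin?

Along an adiabat T P^((1−γ)/γ) is constant, so T₂ = T₁ (P₂/P₁)^((γ−1)/γ).
For a monatomic ideal gas γ = 5/3, so (γ−1)/γ = 2/5.
T₁ = 4.57 °C = 277.7 K.
T₂ = 277.7 × (0.197/2.74)^(2/5) = 96.89 K.

T₂ ≈ 96.9 K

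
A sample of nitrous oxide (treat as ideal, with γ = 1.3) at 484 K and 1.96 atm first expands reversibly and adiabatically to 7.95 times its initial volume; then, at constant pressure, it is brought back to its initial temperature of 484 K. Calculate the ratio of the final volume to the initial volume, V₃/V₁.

V₃/V₁ ≈ 14.8

Adiabatic step: V₂/V₁ = 7.95; T₂ = T₁·(1/7.95)^(0.3) = 259.9 K.
Isobaric step: V₃/V₂ = T₃/T₂ = 484/259.9.
V₃/V₁ = (V₂/V₁)(V₃/V₂) = 7.95 × (484/259.9) = 14.81.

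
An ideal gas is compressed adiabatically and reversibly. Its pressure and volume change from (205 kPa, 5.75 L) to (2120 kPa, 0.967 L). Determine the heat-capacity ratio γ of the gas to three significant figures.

PV^γ = const ⇒ γ = ln(P₂/P₁) / ln(V₁/V₂).
γ = ln(2120/205) / ln(5.75/0.967) = 1.31.

γ ≈ 1.31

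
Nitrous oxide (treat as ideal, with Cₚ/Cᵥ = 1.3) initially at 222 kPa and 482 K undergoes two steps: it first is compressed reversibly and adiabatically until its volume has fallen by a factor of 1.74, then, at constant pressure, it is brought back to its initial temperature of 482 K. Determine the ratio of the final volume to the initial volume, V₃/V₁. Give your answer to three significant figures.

Adiabatic step: V₂/V₁ = 0.5747; T₂ = T₁·1.74^(0.3) = 569.1 K.
Isobaric step: V₃/V₂ = T₃/T₂ = 482/569.1.
V₃/V₁ = (V₂/V₁)(V₃/V₂) = 0.5747 × (482/569.1) = 0.4867.

V₃/V₁ ≈ 0.487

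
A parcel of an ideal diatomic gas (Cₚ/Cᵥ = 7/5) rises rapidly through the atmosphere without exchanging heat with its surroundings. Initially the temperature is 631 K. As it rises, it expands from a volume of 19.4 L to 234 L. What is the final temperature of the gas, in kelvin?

T₂ ≈ 233 K

Adiabatic: T₁V₁^(γ−1) = T₂V₂^(γ−1) ⇒ T₂ = T₁ (V₁/V₂)^(γ−1).
T₂ = 631 × (19.4/234)^(2/5) = 233.1 K.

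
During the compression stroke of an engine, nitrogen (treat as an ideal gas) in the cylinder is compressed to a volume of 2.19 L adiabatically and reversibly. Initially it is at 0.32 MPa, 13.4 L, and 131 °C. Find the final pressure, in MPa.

P₂ ≈ 4.04 MPa

Since PV^γ is constant along a reversible adiabat, P₂ = P₁ (V₁/V₂)^γ.
γ = 7/5 for a diatomic ideal gas.
P₂ = 0.32 × (13.4/2.19)^(7/5) = 4.041 MPa.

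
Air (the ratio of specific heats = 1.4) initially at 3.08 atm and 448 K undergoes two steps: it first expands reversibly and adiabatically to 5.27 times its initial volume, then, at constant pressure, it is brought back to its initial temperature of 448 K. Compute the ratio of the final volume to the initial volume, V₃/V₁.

V₃/V₁ ≈ 10.2

Adiabatic step: V₂/V₁ = 5.27; T₂ = T₁·(1/5.27)^(0.4) = 230.4 K.
Isobaric step: V₃/V₂ = T₃/T₂ = 448/230.4.
V₃/V₁ = (V₂/V₁)(V₃/V₂) = 5.27 × (448/230.4) = 10.25.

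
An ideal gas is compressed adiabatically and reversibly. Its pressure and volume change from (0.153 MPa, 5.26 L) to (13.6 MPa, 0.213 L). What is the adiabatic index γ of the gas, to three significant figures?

γ ≈ 1.40

PV^γ = const ⇒ γ = ln(P₂/P₁) / ln(V₁/V₂).
γ = ln(13.6/0.153) / ln(5.26/0.213) = 1.399.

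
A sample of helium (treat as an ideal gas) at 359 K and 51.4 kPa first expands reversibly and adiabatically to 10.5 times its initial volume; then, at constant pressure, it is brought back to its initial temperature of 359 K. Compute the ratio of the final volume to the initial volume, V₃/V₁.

V₃/V₁ ≈ 50.3

For a monatomic ideal gas γ = 5/3.
Adiabatic step: V₂/V₁ = 10.5; T₂ = T₁·(1/10.5)^(2/3) = 74.87 K.
Isobaric step: V₃/V₂ = T₃/T₂ = 359/74.87.
V₃/V₁ = (V₂/V₁)(V₃/V₂) = 10.5 × (359/74.87) = 50.35.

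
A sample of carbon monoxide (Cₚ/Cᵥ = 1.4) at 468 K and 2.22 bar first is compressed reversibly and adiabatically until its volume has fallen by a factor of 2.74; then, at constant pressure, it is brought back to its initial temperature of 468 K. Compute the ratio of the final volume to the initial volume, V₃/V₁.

V₃/V₁ ≈ 0.244

Adiabatic step: V₂/V₁ = 0.365; T₂ = T₁·2.74^(0.4) = 700.4 K.
Isobaric step: V₃/V₂ = T₃/T₂ = 468/700.4.
V₃/V₁ = (V₂/V₁)(V₃/V₂) = 0.365 × (468/700.4) = 0.2439.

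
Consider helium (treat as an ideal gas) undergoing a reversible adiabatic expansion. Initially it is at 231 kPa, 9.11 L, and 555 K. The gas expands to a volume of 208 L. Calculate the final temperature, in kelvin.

T₂ ≈ 69.0 K

Adiabatic: T₁V₁^(γ−1) = T₂V₂^(γ−1) ⇒ T₂ = T₁ (V₁/V₂)^(γ−1).
γ = 5/3 for a monatomic ideal gas.
T₂ = 555 × (9.11/208)^(2/3) = 68.96 K.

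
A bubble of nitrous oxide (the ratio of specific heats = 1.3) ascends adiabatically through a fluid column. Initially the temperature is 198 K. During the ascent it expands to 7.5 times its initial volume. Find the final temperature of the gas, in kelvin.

T₂ ≈ 108 K

Adiabatic: T₁V₁^(γ−1) = T₂V₂^(γ−1) ⇒ T₂ = T₁ (V₁/V₂)^(γ−1).
T₂ = 198 × (1/7.5)^(0.3) = 108.2 K.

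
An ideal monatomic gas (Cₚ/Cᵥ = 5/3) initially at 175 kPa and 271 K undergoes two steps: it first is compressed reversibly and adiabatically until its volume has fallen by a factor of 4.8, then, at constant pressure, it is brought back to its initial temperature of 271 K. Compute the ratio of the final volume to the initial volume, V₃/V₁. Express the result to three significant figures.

Adiabatic step: V₂/V₁ = 0.2083; T₂ = T₁·4.8^(2/3) = 771.1 K.
Isobaric step: V₃/V₂ = T₃/T₂ = 271/771.1.
V₃/V₁ = (V₂/V₁)(V₃/V₂) = 0.2083 × (271/771.1) = 0.07321.

V₃/V₁ ≈ 0.0732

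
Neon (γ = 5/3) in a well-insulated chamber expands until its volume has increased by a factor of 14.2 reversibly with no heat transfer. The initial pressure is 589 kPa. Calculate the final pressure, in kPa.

P₂ ≈ 7.07 kPa

Adiabatic: P₁V₁^γ = P₂V₂^γ ⇒ P₂ = P₁ (V₁/V₂)^γ.
P₂ = 589 × (1/14.2)^(5/3) = 7.074 kPa.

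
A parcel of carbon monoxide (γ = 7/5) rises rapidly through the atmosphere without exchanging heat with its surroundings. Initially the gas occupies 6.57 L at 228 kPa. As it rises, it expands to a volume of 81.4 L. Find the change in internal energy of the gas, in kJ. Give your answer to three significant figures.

P₂ = P₁(V₁/V₂)^γ = 228×(6.57/81.4)^(7/5) = 6.724 kPa.
For a reversible adiabat, W_by_gas = (P₁V₁ − P₂V₂)/(γ−1).
W_by = (228000×0.00657 − 6724×0.0814) / (2/5) = 2376 J.
Q = 0 ⇒ ΔU = −W_by = -2376 J.

ΔU ≈ -2.38 kJ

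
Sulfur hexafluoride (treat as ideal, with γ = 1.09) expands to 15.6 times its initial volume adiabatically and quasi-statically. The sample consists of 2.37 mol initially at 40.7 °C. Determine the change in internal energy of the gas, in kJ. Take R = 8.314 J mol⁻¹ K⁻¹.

Adiabatic: T₁V₁^(γ−1) = T₂V₂^(γ−1) ⇒ T₂ = T₁ (V₁/V₂)^(γ−1).
T₁ = 40.7 °C = 313.8 K.
T₂ = 313.8 × (1/15.6)^(0.09) = 245.1 K.
Q = 0, so ΔU = W_on_gas = nCᵥΔT with Cᵥ = R/(γ−1) = 92.38 J/(mol·K).
ΔU = 2.37 × 92.38 × (245.1 − 313.8) = -15050 J.

ΔU ≈ -15.1 kJ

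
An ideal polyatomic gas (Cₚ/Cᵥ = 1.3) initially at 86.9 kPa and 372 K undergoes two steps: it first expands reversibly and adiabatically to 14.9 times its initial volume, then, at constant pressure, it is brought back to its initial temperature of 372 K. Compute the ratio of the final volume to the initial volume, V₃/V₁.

V₃/V₁ ≈ 33.5

Adiabatic step: V₂/V₁ = 14.9; T₂ = T₁·(1/14.9)^(0.3) = 165.4 K.
Isobaric step: V₃/V₂ = T₃/T₂ = 372/165.4.
V₃/V₁ = (V₂/V₁)(V₃/V₂) = 14.9 × (372/165.4) = 33.51.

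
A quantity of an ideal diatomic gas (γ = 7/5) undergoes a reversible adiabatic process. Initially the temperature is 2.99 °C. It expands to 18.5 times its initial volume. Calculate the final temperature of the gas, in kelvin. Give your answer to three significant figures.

For a reversible adiabat TV^(γ−1) is constant, so T₂ = T₁ (V₁/V₂)^(γ−1).
T₁ = 2.99 °C = 276.1 K.
T₂ = 276.1 × (1/18.5)^(2/5) = 85.95 K.

T₂ ≈ 86.0 K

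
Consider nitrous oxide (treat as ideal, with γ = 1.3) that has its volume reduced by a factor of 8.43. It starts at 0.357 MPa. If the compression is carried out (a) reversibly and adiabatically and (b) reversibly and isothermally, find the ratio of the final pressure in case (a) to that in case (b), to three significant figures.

Isothermal: P_b = P₁(V₁/V₂) = 0.357×8.43.
Adiabatic: P_a = P₁(V₁/V₂)^γ = 0.357×8.43^(1.3).
P_a/P_b = (V₁/V₂)^(γ−1) = 8.43^(0.3) = 1.896.

P_adiabatic / P_isothermal ≈ 1.90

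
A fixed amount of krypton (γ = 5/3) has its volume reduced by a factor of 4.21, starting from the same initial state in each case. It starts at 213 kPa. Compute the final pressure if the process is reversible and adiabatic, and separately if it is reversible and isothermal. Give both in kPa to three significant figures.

Isothermal: P₂ = P₁(V₁/V₂) = 213×4.21 = 896.7 kPa.
Adiabatic: P₂ = P₁(V₁/V₂)^γ = 213×4.21^(5/3) = 2338 kPa.

adiabatic: 2340 kPa; isothermal: 897 kPa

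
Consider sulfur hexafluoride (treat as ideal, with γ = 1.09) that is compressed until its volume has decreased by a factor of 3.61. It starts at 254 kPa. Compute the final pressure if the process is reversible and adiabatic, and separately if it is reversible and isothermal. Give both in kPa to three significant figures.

Isothermal: P₂ = P₁(V₁/V₂) = 254×3.61 = 916.9 kPa.
Adiabatic: P₂ = P₁(V₁/V₂)^γ = 254×3.61^(1.09) = 1029 kPa.

adiabatic: 1030 kPa; isothermal: 917 kPa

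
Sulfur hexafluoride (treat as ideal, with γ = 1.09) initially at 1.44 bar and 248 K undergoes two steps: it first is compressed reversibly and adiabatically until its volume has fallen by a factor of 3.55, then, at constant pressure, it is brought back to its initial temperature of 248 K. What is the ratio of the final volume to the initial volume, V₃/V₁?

Adiabatic step: V₂/V₁ = 0.2817; T₂ = T₁·3.55^(0.09) = 278 K.
Isobaric step: V₃/V₂ = T₃/T₂ = 248/278.
V₃/V₁ = (V₂/V₁)(V₃/V₂) = 0.2817 × (248/278) = 0.2513.

V₃/V₁ ≈ 0.251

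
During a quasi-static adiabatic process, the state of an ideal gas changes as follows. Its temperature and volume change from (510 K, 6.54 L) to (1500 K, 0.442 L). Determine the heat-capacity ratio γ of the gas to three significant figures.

TV^(γ−1) = const ⇒ γ − 1 = ln(T₂/T₁) / ln(V₁/V₂).
γ = 1 + ln(1500/510) / ln(6.54/0.442) = 1.4.

γ ≈ 1.40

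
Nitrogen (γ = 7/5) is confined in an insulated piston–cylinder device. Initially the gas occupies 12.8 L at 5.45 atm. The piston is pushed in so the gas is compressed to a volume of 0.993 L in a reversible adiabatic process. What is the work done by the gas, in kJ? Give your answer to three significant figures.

P₂ = P₁(V₁/V₂)^γ = 5.45×(12.8/0.993)^(7/5) = 195.3 atm.
For a reversible adiabat, W_by_gas = (P₁V₁ − P₂V₂)/(γ−1).
W_by = (552200×0.0128 − 1.979×10^7×0.000993) / (2/5) = -31460 J.

W ≈ -31.5 kJ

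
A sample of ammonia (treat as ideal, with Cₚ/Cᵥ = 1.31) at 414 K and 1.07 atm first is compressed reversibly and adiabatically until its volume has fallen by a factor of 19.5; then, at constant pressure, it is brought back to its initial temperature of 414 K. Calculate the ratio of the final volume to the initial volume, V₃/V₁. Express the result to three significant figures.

V₃/V₁ ≈ 0.0204

Adiabatic step: V₂/V₁ = 0.05128; T₂ = T₁·19.5^(0.31) = 1040 K.
Isobaric step: V₃/V₂ = T₃/T₂ = 414/1040.
V₃/V₁ = (V₂/V₁)(V₃/V₂) = 0.05128 × (414/1040) = 0.02042.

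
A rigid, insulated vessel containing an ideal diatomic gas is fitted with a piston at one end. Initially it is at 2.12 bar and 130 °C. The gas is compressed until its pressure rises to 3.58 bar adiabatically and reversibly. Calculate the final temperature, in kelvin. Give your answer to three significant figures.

Adiabatic: T₂/T₁ = (P₂/P₁)^((γ−1)/γ).
For a diatomic ideal gas γ = 7/5, so (γ−1)/γ = 2/7.
T₁ = 130 °C = 403.1 K.
T₂ = 403.1 × (3.58/2.12)^(2/7) = 468.3 K.

T₂ ≈ 468 K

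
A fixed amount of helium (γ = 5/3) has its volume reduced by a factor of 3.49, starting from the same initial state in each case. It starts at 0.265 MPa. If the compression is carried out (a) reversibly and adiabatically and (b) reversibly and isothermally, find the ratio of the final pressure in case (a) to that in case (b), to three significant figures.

P_adiabatic / P_isothermal ≈ 2.30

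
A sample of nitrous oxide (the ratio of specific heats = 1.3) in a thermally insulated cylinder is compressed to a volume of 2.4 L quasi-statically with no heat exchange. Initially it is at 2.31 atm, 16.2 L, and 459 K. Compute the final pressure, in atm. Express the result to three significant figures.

Since PV^γ is constant along a reversible adiabat, P₂ = P₁ (V₁/V₂)^γ.
P₂ = 2.31 × (16.2/2.4)^(1.3) = 27.65 atm.

P₂ ≈ 27.7 atm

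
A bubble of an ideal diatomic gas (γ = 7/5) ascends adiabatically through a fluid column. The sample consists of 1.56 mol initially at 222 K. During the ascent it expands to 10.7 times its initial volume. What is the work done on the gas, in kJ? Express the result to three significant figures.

Adiabatic: T₁V₁^(γ−1) = T₂V₂^(γ−1) ⇒ T₂ = T₁ (V₁/V₂)^(γ−1).
T₂ = 222 × (1/10.7)^(2/5) = 86.02 K.
Q = 0, so ΔU = W_on_gas = nCᵥΔT with Cᵥ = R/(γ−1) = 20.79 J/(mol·K).
ΔU = 1.56 × 20.79 × (86.02 − 222) = -4409 J.

W ≈ -4.41 kJ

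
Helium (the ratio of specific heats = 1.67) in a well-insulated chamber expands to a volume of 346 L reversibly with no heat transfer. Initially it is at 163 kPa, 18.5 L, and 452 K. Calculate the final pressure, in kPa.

Adiabatic: P₁V₁^γ = P₂V₂^γ ⇒ P₂ = P₁ (V₁/V₂)^γ.
P₂ = 163 × (18.5/346)^(1.67) = 1.225 kPa.

P₂ ≈ 1.22 kPa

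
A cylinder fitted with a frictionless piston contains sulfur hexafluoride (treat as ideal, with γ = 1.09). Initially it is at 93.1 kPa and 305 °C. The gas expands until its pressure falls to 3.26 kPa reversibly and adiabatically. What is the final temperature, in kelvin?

Along an adiabat T P^((1−γ)/γ) is constant, so T₂ = T₁ (P₂/P₁)^((γ−1)/γ).
T₁ = 305 °C = 578.1 K.
T₂ = 578.1 × (3.26/93.1)^(0.0826) = 438.4 K.

T₂ ≈ 438 K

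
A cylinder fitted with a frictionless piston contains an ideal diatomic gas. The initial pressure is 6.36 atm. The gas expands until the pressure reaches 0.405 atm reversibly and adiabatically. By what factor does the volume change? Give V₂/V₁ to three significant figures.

V₂/V₁ ≈ 7.15

From PV^γ = const, V₂/V₁ = (P₁/P₂)^(1/γ).
For a diatomic ideal gas γ = 7/5.
V₂/V₁ = (6.36/0.405)^(5/7) = 7.15.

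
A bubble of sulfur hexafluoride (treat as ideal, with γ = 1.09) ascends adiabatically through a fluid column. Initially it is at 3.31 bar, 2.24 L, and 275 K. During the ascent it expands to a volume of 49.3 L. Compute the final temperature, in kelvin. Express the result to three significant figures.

For a reversible adiabat TV^(γ−1) is constant, so T₂ = T₁ (V₁/V₂)^(γ−1).
T₂ = 275 × (2.24/49.3)^(0.09) = 208.2 K.

T₂ ≈ 208 K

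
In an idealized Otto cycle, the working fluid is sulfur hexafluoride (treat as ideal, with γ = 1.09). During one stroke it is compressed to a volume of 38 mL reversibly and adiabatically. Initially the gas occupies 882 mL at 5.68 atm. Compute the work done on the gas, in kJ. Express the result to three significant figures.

W ≈ 1.85 kJ

P₂ = P₁(V₁/V₂)^γ = 5.68×(882/38)^(1.09) = 175 atm.
For a reversible adiabat, W_by_gas = (P₁V₁ − P₂V₂)/(γ−1).
W_by = (575500×0.000882 − 1.773×10^7×3.8×10^-5) / (0.09) = -1845 J.
W_on_gas = −W_by = 1845 J.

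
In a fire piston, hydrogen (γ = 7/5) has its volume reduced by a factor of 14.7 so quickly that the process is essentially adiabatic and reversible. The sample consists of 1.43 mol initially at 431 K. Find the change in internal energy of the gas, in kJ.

ΔU ≈ 24.7 kJ

For a reversible adiabat TV^(γ−1) is constant, so T₂ = T₁ (V₁/V₂)^(γ−1).
T₂ = 431 × 14.7^(2/5) = 1263 K.
Q = 0, so ΔU = W_on_gas = nCᵥΔT with Cᵥ = R/(γ−1) = 20.79 J/(mol·K).
ΔU = 1.43 × 20.79 × (1263 − 431) = 24730 J.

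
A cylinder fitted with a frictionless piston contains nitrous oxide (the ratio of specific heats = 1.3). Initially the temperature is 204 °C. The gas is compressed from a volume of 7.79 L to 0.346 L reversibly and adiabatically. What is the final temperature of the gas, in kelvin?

T₂ ≈ 1210 K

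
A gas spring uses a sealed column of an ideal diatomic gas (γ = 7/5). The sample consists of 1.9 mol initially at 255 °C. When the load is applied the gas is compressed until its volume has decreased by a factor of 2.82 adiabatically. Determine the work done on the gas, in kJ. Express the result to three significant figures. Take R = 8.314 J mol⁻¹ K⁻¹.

Adiabatic: T₁V₁^(γ−1) = T₂V₂^(γ−1) ⇒ T₂ = T₁ (V₁/V₂)^(γ−1).
T₁ = 255 °C = 528.1 K.
T₂ = 528.1 × 2.82^(2/5) = 799.6 K.
Q = 0, so ΔU = W_on_gas = nCᵥΔT with Cᵥ = R/(γ−1) = 20.79 J/(mol·K).
ΔU = 1.9 × 20.79 × (799.6 − 528.1) = 10720 J.

W ≈ 10.7 kJ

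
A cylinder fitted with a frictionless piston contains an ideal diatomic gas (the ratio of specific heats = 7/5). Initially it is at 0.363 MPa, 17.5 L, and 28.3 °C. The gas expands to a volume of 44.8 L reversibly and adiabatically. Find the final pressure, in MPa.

Since PV^γ is constant along a reversible adiabat, P₂ = P₁ (V₁/V₂)^γ.
P₂ = 0.363 × (17.5/44.8)^(7/5) = 0.09736 MPa.

P₂ ≈ 0.0974 MPa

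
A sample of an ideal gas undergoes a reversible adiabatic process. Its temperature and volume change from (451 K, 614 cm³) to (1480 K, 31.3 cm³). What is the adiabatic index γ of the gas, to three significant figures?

γ ≈ 1.40

TV^(γ−1) = const ⇒ γ − 1 = ln(T₂/T₁) / ln(V₁/V₂).
γ = 1 + ln(1480/451) / ln(614/31.3) = 1.399.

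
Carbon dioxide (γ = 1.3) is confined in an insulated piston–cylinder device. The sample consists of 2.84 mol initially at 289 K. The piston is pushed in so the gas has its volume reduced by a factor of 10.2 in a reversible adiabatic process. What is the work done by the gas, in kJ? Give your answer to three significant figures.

Adiabatic: T₁V₁^(γ−1) = T₂V₂^(γ−1) ⇒ T₂ = T₁ (V₁/V₂)^(γ−1).
T₂ = 289 × 10.2^(0.3) = 580.1 K.
Q = 0, so ΔU = W_on_gas = nCᵥΔT with Cᵥ = R/(γ−1) = 27.71 J/(mol·K).
ΔU = 2.84 × 27.71 × (580.1 − 289) = 22910 J.
Work done by the gas = −ΔU = -22910 J.

W ≈ -22.9 kJ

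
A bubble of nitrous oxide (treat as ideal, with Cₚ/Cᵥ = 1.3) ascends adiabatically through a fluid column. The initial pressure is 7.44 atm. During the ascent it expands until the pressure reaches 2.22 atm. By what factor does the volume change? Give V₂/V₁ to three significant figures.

From PV^γ = const, V₂/V₁ = (P₁/P₂)^(1/γ).
V₂/V₁ = (7.44/2.22)^(0.769) = 2.535.

V₂/V₁ ≈ 2.54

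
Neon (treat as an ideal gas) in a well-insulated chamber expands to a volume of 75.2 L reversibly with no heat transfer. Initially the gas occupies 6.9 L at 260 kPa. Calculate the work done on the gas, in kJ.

γ = 5/3 for a monatomic ideal gas.
P₂ = P₁(V₁/V₂)^γ = 260×(6.9/75.2)^(5/3) = 4.853 kPa.
For a reversible adiabat, W_by_gas = (P₁V₁ − P₂V₂)/(γ−1).
W_by = (260000×0.0069 − 4853×0.0752) / (2/3) = 2144 J.
W_on_gas = −W_by = -2144 J.

W ≈ -2.14 kJ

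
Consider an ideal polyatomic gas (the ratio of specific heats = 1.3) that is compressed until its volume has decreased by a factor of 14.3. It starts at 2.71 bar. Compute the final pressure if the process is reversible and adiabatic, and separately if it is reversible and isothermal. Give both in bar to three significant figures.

adiabatic: 86.1 bar; isothermal: 38.8 bar

Isothermal: P₂ = P₁(V₁/V₂) = 2.71×14.3 = 38.75 bar.
Adiabatic: P₂ = P₁(V₁/V₂)^γ = 2.71×14.3^(1.3) = 86.08 bar.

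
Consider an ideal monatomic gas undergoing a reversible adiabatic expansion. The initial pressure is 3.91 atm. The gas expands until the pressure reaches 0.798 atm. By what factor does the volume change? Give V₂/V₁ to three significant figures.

V₂/V₁ ≈ 2.59

From PV^γ = const, V₂/V₁ = (P₁/P₂)^(1/γ).
For a monatomic ideal gas γ = 5/3.
V₂/V₁ = (3.91/0.798)^(3/5) = 2.595.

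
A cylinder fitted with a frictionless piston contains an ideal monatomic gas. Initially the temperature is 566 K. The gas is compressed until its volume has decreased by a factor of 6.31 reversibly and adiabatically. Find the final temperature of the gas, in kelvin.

Adiabatic: T₁V₁^(γ−1) = T₂V₂^(γ−1) ⇒ T₂ = T₁ (V₁/V₂)^(γ−1).
For a monatomic ideal gas γ = 5/3, so γ−1 = 2/3.
T₂ = 566 × 6.31^(2/3) = 1933 K.

T₂ ≈ 1930 K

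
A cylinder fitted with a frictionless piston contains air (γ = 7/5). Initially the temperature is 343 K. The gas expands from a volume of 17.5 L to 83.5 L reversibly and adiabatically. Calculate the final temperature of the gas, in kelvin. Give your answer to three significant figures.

T₂ ≈ 184 K

Adiabatic: T₁V₁^(γ−1) = T₂V₂^(γ−1) ⇒ T₂ = T₁ (V₁/V₂)^(γ−1).
T₂ = 343 × (17.5/83.5)^(2/5) = 183.6 K.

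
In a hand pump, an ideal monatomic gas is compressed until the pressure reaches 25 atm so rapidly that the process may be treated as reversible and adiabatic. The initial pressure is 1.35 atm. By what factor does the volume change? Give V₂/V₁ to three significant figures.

From PV^γ = const, V₂/V₁ = (P₁/P₂)^(1/γ).
For a monatomic ideal gas γ = 5/3.
V₂/V₁ = (1.35/25)^(3/5) = 0.1736.

V₂/V₁ ≈ 0.174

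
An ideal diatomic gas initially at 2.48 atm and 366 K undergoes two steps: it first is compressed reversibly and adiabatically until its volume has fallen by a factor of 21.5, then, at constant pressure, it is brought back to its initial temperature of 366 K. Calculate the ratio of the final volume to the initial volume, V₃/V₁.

V₃/V₁ ≈ 0.0136

For a diatomic ideal gas γ = 7/5.
Adiabatic step: V₂/V₁ = 0.04651; T₂ = T₁·21.5^(2/5) = 1249 K.
Isobaric step: V₃/V₂ = T₃/T₂ = 366/1249.
V₃/V₁ = (V₂/V₁)(V₃/V₂) = 0.04651 × (366/1249) = 0.01363.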